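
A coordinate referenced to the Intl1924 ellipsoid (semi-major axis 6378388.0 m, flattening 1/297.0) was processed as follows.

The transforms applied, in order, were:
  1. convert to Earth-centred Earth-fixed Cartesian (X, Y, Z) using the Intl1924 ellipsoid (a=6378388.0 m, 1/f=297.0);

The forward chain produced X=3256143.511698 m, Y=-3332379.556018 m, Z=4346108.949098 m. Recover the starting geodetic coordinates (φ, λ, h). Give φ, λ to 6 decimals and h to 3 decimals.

start: X=3256143.5117, Y=-3332379.5560, Z=4346108.9491 m
→ geod (Bowring, a=6378388.000): φ=43.20210700°, λ=-45.66294200°, h=3121.6840 m

φ=43.202107°, λ=-45.662942°, h=3121.684 m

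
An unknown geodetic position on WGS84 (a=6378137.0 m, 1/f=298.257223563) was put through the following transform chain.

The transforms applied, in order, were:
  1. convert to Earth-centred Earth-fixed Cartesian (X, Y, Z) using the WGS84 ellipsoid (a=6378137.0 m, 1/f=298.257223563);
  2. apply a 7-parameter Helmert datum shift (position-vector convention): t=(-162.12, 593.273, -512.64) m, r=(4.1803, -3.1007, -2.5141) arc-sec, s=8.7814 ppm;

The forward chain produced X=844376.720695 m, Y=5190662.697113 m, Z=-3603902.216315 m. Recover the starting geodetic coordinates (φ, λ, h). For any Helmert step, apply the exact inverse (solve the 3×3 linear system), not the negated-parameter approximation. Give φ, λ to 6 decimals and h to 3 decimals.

φ=-34.602627°, λ=80.758871°, h=3182.452 m

start: X=844376.7207, Y=5190662.6971, Z=-3603902.2163 m
→ Helmert⁻¹: X=844413.9960, Y=5189961.1103, Z=-3603475.8108
→ geod (Bowring, a=6378137.000): φ=-34.60262700°, λ=80.75887100°, h=3182.4520 m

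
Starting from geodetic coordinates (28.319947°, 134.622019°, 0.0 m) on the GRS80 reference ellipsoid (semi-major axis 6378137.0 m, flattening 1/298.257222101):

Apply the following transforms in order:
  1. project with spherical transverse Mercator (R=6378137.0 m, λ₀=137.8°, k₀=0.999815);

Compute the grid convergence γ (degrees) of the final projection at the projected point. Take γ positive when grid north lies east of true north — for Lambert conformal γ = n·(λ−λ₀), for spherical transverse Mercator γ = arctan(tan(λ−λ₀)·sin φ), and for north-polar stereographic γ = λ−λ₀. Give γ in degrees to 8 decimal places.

start: φ=28.319947°, λ=134.622019°, h=0.000 m
→ into tm (λ₀=137.8°): φ=28.31994700°, λ−λ₀=-3.17798100°
convergence γ = -1.50881647°

-1.50881647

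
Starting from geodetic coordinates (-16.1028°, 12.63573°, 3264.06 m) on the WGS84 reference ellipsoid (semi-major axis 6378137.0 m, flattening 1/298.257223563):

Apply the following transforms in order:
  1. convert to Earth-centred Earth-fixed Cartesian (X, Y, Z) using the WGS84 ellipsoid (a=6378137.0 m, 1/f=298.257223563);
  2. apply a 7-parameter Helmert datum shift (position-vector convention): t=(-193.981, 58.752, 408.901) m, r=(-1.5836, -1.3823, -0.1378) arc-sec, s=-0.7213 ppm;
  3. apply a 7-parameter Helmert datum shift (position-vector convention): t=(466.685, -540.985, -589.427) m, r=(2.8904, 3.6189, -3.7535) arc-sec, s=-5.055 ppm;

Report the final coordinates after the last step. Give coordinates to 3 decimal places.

X=5984325.036 m, Y=1340927.472 m, Z=-1758792.354 m

start: φ=-16.102800°, λ=12.635730°, h=3264.060 m
→ ECEF (a=6378137.000, f=1/298.257223563): X=5984080.6490, Y=1341519.2085, Z=-1758565.5997
→ Helmert 7p (PV): X=5983895.0331, Y=1341559.4937, Z=-1758125.6270
→ Helmert 7p (PV): X=5984325.0363, Y=1340927.4724, Z=-1758792.3539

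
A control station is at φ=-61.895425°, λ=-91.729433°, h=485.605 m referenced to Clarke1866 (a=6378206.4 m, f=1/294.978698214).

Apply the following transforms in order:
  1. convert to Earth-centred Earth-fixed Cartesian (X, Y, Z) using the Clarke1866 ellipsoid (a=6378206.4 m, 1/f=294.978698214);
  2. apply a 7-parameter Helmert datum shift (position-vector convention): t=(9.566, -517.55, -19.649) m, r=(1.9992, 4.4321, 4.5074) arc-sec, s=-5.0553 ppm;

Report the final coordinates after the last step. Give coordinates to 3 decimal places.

X=-90970.998 m, Y=-3011910.143 m, Z=-5603286.100 m

start: φ=-61.895425°, λ=-91.729433°, h=485.605 m
→ ECEF (a=6378206.400, f=1/294.978698214): X=-90926.4322, Y=-3011460.1391, Z=-5603267.5433
→ Helmert 7p (PV): X=-90970.9982, Y=-3011910.1434, Z=-5603286.1004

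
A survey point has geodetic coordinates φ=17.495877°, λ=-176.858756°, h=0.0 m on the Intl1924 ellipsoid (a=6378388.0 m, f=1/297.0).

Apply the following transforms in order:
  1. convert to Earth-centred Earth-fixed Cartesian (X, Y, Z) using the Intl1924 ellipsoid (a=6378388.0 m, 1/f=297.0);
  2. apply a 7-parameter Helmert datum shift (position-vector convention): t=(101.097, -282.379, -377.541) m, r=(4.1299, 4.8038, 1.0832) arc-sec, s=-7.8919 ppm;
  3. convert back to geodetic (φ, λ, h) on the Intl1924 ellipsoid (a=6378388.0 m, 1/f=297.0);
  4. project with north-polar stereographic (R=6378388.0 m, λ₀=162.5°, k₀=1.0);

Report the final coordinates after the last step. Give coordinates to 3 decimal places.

E=3298179.142 m, N=-8753951.562 m

start: φ=17.495877°, λ=-176.858756°, h=0.000 m
→ ECEF (a=6378388.000, f=1/297.0): X=-6076020.6924, Y=-333452.3031, Z=1905268.1731
→ Helmert 7p (PV): X=-6075825.5206, Y=-333802.1061, Z=1905010.4257
→ geod (Bowring, a=6378388.000): φ=17.49413309°, λ=-176.85536653°, h=-245.0570 m
→ stereo (R=6378388.0, λ₀=162.5°): E=3298179.1418, N=-8753951.5617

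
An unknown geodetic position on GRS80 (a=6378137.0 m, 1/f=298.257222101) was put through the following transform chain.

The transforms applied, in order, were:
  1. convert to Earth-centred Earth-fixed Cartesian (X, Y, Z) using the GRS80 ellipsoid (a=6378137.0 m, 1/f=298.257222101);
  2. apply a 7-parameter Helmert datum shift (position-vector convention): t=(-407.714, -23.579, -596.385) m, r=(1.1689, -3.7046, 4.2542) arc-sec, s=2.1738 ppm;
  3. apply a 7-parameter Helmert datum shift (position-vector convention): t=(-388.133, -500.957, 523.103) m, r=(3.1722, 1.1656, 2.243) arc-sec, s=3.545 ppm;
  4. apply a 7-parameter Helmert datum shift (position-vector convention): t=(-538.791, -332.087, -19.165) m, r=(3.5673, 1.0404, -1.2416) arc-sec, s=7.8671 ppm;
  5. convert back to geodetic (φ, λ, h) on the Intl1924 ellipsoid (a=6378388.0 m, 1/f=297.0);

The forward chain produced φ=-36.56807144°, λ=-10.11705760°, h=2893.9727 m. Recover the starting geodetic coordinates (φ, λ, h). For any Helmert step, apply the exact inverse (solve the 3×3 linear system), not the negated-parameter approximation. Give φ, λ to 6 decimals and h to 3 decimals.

start: φ=-36.568071°, λ=-10.117058°, h=2893.973 m
→ ECEF (a=6378388.000, f=1/297.0): X=5051460.9588, Y=-901353.9202, Z=-3780788.3290
→ Helmert⁻¹: X=5051984.4992, Y=-901049.7209, Z=-3780698.3549
→ Helmert⁻¹: X=5052366.2948, Y=-900658.6643, Z=-3781165.6512
→ Helmert⁻¹: X=5052676.5451, Y=-900758.7635, Z=-3780646.6916
→ geod (Bowring, a=6378137.000): φ=-36.56040000°, λ=-10.10813300°, h=3905.4860 m

φ=-36.560400°, λ=-10.108133°, h=3905.486 m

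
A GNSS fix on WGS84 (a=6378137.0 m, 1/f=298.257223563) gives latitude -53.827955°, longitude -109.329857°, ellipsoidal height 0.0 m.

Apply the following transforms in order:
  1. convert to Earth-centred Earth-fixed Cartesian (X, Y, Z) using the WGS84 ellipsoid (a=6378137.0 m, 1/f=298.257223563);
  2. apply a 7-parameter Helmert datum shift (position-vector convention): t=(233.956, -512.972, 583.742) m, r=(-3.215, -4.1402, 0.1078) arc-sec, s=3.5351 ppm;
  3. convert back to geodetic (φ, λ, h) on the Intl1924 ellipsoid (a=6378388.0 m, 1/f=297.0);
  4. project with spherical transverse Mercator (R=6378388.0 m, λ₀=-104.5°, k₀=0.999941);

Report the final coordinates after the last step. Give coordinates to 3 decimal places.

start: φ=-53.827955°, λ=-109.329857°, h=0.000 m
→ ECEF (a=6378137.000, f=1/298.257223563): X=-1248783.7077, Y=-3560018.3158, Z=-5125464.9757
→ Helmert 7p (PV): X=-1248449.4256, Y=-3560624.4152, Z=-5124868.9294
→ geod (Bowring, a=6378388.000): φ=-53.82223132°, λ=-109.32202055°, h=-400.3795 m
→ tm (R=6378388.0, λ₀=-104.5°): E=-316740.0856, N=-6002115.0214

E=-316740.086 m, N=-6002115.021 m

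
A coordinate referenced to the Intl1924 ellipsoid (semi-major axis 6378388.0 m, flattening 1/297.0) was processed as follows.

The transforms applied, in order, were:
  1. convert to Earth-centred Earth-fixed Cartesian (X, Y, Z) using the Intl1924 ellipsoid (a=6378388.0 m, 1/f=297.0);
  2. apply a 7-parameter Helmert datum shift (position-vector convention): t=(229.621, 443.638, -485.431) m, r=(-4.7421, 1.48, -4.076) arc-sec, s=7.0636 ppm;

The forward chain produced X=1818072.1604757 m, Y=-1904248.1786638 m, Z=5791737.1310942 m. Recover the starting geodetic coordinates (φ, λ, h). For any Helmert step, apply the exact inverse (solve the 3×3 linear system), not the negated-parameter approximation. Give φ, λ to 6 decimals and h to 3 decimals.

start: X=1818072.1605, Y=-1904248.1787, Z=5791737.1311 m
→ Helmert⁻¹: X=1817825.7792, Y=-1904775.6043, Z=5792150.9003
→ geod (Bowring, a=6378388.000): φ=65.69964800°, λ=-46.33803000°, h=1946.5130 m

φ=65.699648°, λ=-46.338030°, h=1946.513 m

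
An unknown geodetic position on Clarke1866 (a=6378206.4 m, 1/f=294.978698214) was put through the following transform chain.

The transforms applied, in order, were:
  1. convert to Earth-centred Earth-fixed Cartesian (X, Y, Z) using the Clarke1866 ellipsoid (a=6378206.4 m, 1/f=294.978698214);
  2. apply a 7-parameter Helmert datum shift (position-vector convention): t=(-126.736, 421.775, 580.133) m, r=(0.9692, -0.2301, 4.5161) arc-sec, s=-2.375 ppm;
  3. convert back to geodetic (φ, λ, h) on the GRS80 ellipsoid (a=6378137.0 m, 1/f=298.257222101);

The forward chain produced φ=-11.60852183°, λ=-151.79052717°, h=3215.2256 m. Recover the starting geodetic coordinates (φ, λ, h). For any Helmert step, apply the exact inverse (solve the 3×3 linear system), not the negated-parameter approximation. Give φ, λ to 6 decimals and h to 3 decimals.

start: φ=-11.608522°, λ=-151.790527°, h=3215.226 m
→ ECEF (a=6378137.000, f=1/298.257222101): X=-5509130.4707, Y=-2955142.6508, Z=-1275659.7991
→ Helmert⁻¹: X=-5509082.9511, Y=-2955456.8225, Z=-1276222.9304
→ geod (Bowring, a=6378206.400): φ=-11.61415700°, λ=-151.78778400°, h=3373.2320 m

φ=-11.614157°, λ=-151.787784°, h=3373.232 m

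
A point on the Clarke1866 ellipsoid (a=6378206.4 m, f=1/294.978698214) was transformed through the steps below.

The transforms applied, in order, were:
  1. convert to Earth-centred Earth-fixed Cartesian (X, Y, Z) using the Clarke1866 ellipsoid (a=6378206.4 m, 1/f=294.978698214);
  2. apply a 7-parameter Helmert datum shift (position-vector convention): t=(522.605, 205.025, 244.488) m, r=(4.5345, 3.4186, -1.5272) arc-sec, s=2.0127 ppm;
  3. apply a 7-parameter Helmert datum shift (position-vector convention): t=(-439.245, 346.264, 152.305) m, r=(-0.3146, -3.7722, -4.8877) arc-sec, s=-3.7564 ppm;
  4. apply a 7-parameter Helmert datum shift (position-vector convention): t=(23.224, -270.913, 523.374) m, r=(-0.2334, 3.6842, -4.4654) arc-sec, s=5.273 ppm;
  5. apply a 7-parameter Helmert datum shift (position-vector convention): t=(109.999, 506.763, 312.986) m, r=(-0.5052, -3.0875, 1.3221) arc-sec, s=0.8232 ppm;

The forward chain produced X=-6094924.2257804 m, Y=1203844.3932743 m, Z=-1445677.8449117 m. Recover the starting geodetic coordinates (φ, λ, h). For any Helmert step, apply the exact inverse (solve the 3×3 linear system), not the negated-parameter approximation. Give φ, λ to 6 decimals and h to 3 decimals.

φ=-13.196622°, λ=168.837369°, h=1883.624 m

start: X=-6094924.2258, Y=1203844.3933, Z=-1445677.8449 m
→ Helmert⁻¹: X=-6095043.1371, Y=1203379.2486, Z=-1445895.4588
→ Helmert⁻¹: X=-6095034.4397, Y=1203513.5010, Z=-1446518.7105
→ Helmert⁻¹: X=-6094673.0507, Y=1203029.5421, Z=-1446563.1546
→ Helmert⁻¹: X=-6095168.3119, Y=1202745.1579, Z=-1446932.1920
→ geod (Bowring, a=6378206.400): φ=-13.19662200°, λ=168.83736900°, h=1883.6240 m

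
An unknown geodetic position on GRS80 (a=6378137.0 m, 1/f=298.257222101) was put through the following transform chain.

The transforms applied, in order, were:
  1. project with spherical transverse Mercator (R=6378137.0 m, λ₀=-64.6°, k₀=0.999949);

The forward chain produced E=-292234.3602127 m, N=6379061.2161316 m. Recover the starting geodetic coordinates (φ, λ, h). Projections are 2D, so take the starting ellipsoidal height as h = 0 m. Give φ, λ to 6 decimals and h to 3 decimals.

start: E=-292234.3602, N=6379061.2161 m
→ tm⁻¹: φ=57.21349200°, λ=-69.45054600°

φ=57.213492°, λ=-69.450546°, h=0.000 m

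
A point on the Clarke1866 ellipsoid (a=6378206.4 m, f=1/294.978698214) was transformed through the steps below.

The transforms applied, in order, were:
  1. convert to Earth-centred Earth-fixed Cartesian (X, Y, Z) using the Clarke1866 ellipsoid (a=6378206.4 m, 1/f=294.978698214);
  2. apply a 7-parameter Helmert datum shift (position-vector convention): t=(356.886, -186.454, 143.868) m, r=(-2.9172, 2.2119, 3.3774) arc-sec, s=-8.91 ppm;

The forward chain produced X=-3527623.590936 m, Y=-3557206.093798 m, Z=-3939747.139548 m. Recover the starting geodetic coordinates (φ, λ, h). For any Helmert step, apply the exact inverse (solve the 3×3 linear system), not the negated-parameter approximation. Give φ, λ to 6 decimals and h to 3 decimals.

start: X=-3527623.5909, Y=-3557206.0938, Z=-3939747.1395 m
→ Helmert⁻¹: X=-3528027.9021, Y=-3556937.8413, Z=-3940014.2511
→ geod (Bowring, a=6378206.400): φ=-38.37242600°, λ=-134.76620800°, h=3660.8570 m

φ=-38.372426°, λ=-134.766208°, h=3660.857 m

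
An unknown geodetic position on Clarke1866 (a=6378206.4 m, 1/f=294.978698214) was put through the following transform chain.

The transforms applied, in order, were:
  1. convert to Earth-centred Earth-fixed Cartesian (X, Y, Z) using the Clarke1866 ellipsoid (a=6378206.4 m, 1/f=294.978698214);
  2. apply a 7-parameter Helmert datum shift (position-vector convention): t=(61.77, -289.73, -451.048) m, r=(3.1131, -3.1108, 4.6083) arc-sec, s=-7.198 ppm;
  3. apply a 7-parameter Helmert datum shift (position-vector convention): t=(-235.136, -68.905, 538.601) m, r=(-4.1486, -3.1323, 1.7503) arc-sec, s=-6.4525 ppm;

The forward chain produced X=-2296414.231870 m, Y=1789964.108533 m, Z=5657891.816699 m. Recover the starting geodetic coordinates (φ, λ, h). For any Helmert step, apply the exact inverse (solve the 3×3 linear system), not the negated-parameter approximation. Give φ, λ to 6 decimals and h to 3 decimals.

φ=62.927626°, λ=142.053933°, h=2069.398 m

start: X=-2296414.2319, Y=1789964.1085, Z=5657891.8167 m
→ Helmert⁻¹: X=-2296092.8099, Y=1789950.2593, Z=5657460.5893
→ Helmert⁻¹: X=-2296045.7765, Y=1790389.5672, Z=5657959.9694
→ geod (Bowring, a=6378206.400): φ=62.92762600°, λ=142.05393300°, h=2069.3980 m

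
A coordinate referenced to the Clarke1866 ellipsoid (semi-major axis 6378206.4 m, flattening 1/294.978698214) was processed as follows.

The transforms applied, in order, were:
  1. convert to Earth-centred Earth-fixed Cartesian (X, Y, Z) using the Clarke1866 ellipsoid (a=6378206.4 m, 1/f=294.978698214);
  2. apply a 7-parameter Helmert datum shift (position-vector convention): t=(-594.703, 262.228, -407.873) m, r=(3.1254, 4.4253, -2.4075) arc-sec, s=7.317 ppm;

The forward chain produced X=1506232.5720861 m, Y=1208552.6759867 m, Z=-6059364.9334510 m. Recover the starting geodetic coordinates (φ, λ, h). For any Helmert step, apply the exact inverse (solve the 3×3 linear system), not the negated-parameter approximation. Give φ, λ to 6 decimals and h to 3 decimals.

φ=-72.430844°, λ=38.721463°, h=743.845 m

start: X=1506232.5721, Y=1208552.6760, Z=-6059364.9335 m
→ Helmert⁻¹: X=1506932.1380, Y=1208207.3891, Z=-6058898.7042
→ geod (Bowring, a=6378206.400): φ=-72.43084400°, λ=38.72146300°, h=743.8450 m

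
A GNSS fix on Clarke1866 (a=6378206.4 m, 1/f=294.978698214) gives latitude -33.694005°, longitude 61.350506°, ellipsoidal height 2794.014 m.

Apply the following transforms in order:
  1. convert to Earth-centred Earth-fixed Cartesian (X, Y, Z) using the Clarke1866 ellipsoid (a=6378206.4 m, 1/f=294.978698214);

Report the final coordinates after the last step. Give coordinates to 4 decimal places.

X=2548088.3791 m, Y=4663934.1090 m, Z=-3519623.2585 m

start: φ=-33.694005°, λ=61.350506°, h=2794.014 m
→ ECEF (a=6378206.400, f=1/294.978698214): X=2548088.3791, Y=4663934.1090, Z=-3519623.2585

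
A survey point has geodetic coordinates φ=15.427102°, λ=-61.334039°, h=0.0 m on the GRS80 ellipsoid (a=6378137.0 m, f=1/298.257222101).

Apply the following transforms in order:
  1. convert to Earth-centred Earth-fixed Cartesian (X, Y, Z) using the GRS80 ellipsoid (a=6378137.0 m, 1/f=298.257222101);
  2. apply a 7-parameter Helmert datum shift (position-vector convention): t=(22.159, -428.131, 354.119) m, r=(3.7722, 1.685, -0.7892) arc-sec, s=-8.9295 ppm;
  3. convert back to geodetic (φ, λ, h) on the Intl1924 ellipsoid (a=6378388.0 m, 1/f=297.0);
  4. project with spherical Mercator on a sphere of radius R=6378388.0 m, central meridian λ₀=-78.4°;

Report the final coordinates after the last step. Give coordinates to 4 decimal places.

start: φ=15.427102°, λ=-61.334039°, h=0.000 m
→ ECEF (a=6378137.000, f=1/298.257222101): X=2950067.2427, Y=-5396016.0666, Z=1685702.9827
→ Helmert 7p (PV): X=2950056.1839, Y=-5396438.1293, Z=1685919.2678
→ geod (Bowring, a=6378388.000): φ=15.42853086°, λ=-61.33601559°, h=164.8593 m
→ merc (R=6378388.0, λ₀=-78.4°): E=1899628.8091, N=1738705.2217

E=1899628.8091 m, N=1738705.2217 m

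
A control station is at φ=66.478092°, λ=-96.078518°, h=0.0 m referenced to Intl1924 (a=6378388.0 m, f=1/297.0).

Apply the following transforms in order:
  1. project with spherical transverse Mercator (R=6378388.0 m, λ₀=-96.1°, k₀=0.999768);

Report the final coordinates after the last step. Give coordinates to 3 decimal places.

start: φ=66.478092°, λ=-96.078518°, h=0.000 m
→ tm (R=6378388.0, λ₀=-96.1°): E=954.2093, N=7398881.8012

E=954.209 m, N=7398881.801 m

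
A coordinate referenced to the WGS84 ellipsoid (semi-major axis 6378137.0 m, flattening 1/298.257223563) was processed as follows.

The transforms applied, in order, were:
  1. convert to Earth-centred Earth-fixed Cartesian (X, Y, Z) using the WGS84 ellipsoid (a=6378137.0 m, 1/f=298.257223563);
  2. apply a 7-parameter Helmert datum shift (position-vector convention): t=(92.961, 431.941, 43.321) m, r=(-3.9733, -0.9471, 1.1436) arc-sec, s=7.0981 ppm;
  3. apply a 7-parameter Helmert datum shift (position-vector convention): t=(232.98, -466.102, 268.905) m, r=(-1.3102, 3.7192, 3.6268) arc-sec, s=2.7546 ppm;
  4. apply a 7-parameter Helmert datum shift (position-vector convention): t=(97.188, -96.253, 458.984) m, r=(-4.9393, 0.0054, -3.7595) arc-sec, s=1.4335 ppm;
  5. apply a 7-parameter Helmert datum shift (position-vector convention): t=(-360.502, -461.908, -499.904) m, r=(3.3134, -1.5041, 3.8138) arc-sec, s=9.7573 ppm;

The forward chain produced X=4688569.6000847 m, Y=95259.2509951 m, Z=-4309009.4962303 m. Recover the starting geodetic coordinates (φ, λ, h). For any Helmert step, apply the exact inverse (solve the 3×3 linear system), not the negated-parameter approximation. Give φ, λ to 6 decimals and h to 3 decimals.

φ=-42.772031°, λ=1.171605°, h=312.470 m

start: X=4688569.6001, Y=95259.2510, Z=-4309009.4962 m
→ Helmert⁻¹: X=4688854.7002, Y=95564.3179, Z=-4308503.2799
→ Helmert⁻¹: X=4688749.1567, Y=95849.0775, Z=-4308953.6690
→ Helmert⁻¹: X=4688582.6530, Y=96259.8455, Z=-4309125.5517
→ Helmert⁻¹: X=4688437.1582, Y=95884.2379, Z=-4309157.9667
→ geod (Bowring, a=6378137.000): φ=-42.77203100°, λ=1.17160500°, h=312.4700 m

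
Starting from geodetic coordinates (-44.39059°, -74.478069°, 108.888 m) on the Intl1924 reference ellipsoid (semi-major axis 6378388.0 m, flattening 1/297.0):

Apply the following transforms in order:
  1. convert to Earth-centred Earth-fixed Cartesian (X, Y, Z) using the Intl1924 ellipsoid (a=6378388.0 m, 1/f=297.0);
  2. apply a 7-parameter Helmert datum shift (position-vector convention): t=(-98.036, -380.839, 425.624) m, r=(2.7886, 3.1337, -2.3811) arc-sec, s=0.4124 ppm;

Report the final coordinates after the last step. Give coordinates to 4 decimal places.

start: φ=-44.390590°, λ=-74.478069°, h=108.888 m
→ ECEF (a=6378388.000, f=1/297.0): X=1221763.5252, Y=-4398997.7217, Z=-4439363.8066
→ Helmert 7p (PV): X=1221547.7660, Y=-4399334.4607, Z=-4439018.0475

X=1221547.7660 m, Y=-4399334.4607 m, Z=-4439018.0475 m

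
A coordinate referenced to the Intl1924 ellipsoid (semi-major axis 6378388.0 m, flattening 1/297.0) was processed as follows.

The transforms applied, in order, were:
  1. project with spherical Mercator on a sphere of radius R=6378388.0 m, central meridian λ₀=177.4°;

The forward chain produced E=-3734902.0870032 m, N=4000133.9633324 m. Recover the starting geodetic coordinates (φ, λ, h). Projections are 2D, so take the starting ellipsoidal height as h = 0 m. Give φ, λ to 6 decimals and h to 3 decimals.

φ=33.785055°, λ=143.850124°, h=0.000 m

start: E=-3734902.0870, N=4000133.9633 m
→ merc⁻¹: φ=33.78505500°, λ=143.85012400°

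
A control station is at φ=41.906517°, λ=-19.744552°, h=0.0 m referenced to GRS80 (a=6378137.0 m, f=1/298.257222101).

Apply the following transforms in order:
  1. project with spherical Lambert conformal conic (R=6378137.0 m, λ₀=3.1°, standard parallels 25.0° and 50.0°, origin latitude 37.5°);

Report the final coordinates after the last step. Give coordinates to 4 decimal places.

E=-1833894.6592 m, N=704738.9097 m

start: φ=41.906517°, λ=-19.744552°, h=0.000 m
→ lcc (R=6378137.0, λ₀=3.1°): E=-1833894.6592, N=704738.9097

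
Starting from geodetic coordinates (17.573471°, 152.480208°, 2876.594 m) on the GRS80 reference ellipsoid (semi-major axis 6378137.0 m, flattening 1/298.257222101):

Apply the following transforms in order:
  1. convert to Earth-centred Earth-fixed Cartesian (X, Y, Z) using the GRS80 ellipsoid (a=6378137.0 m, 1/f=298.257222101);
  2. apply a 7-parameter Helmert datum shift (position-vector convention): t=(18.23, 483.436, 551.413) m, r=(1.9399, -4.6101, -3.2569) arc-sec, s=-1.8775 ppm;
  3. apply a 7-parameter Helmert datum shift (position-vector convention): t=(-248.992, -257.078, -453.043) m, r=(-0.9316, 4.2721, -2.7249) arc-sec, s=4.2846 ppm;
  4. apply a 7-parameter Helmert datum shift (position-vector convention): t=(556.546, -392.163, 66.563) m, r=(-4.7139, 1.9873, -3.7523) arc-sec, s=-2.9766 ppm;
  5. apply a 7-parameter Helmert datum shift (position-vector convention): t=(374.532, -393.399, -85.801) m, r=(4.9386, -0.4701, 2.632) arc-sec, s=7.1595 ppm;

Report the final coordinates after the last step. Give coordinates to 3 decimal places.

start: φ=17.573471°, λ=152.480208°, h=2876.594 m
→ ECEF (a=6378137.000, f=1/298.257222101): X=-5396553.4386, Y=2811637.6636, Z=1914302.2445
→ Helmert 7p (PV): X=-5396523.4665, Y=2812183.0278, Z=1914755.8917
→ Helmert 7p (PV): X=-5396718.7713, Y=2812017.9391, Z=1914410.1231
→ Helmert 7p (PV): X=-5396076.5616, Y=2811759.3319, Z=1914458.7186
→ Helmert 7p (PV): X=-5395780.9052, Y=2811271.3695, Z=1914441.6483

X=-5395780.905 m, Y=2811271.369 m, Z=1914441.648 m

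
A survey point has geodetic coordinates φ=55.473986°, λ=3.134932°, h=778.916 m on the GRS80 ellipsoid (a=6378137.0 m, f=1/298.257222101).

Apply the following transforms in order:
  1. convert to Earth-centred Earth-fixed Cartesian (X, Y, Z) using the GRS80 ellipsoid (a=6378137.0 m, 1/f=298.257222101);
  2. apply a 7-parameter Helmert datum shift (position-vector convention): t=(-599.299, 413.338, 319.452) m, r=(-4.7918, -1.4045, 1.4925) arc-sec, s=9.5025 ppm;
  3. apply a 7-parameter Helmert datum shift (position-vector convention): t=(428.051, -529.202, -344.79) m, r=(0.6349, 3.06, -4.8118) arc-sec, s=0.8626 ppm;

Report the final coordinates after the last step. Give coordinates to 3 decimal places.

start: φ=55.473986°, λ=3.134932°, h=778.916 m
→ ECEF (a=6378137.000, f=1/298.257222101): X=3618262.6035, Y=198170.6182, Z=5232112.5105
→ Helmert 7p (PV): X=3617660.6262, Y=198733.5707, Z=5232501.7146
→ Helmert 7p (PV): X=3618174.0597, Y=198104.0403, Z=5232108.3807

X=3618174.060 m, Y=198104.040 m, Z=5232108.381 m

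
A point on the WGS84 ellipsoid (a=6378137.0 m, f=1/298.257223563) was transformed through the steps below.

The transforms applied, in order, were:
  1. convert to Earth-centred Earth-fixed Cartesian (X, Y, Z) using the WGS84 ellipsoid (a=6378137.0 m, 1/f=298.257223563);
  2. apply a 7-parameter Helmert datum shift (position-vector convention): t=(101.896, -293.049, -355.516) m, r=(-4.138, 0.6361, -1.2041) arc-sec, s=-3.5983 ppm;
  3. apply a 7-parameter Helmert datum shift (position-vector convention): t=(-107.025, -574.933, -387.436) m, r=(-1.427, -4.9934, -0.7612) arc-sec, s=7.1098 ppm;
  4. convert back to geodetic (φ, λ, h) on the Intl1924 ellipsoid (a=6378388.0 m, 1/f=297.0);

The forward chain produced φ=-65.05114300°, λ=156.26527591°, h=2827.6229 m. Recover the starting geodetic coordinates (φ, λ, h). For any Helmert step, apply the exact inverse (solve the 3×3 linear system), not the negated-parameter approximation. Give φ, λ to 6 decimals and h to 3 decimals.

φ=-65.043180°, λ=156.246934°, h=2452.570 m

start: φ=-65.051143°, λ=156.265276°, h=2827.623 m
→ ECEF (a=6378388.000, f=1/297.0): X=-2470825.5656, Y=1086403.0604, Z=-5762811.0762
→ Helmert⁻¹: X=-2470844.4840, Y=1087001.0122, Z=-5762315.3347
→ Helmert⁻¹: X=-2470943.8497, Y=1087399.1434, Z=-5761966.3573
→ geod (Bowring, a=6378137.000): φ=-65.04318000°, λ=156.24693400°, h=2452.5700 m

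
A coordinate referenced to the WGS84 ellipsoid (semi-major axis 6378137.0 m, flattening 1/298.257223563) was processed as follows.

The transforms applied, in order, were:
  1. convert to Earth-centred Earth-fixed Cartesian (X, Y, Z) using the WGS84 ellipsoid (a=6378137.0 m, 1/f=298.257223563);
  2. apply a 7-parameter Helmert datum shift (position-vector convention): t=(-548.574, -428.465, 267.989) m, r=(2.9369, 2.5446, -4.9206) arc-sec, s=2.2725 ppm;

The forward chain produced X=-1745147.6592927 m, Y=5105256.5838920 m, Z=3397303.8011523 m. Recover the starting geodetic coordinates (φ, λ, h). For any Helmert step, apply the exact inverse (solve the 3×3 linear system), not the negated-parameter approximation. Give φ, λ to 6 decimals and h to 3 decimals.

start: X=-1745147.6593, Y=5105256.5839, Z=3397303.8012 m
→ Helmert⁻¹: X=-1744758.8270, Y=5105680.1910, Z=3396933.8709
→ geod (Bowring, a=6378137.000): φ=32.36730200°, λ=108.86678400°, h=3793.3440 m

φ=32.367302°, λ=108.866784°, h=3793.344 m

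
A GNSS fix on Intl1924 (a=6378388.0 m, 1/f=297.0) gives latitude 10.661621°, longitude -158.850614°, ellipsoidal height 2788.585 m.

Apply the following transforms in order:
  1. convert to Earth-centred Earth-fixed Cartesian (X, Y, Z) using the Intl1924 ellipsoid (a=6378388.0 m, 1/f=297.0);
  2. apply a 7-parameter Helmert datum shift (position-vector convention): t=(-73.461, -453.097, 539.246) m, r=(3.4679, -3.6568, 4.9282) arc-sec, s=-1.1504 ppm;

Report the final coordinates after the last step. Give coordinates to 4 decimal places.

X=-5849326.4971 m, Y=-2263458.7139 m, Z=1173169.0541 m

start: φ=10.661621°, λ=-158.850614°, h=2788.585 m
→ ECEF (a=6378388.000, f=1/297.0): X=-5849293.0387, Y=-2262848.7478, Z=1172772.9022
→ Helmert 7p (PV): X=-5849326.4971, Y=-2263458.7139, Z=1173169.0541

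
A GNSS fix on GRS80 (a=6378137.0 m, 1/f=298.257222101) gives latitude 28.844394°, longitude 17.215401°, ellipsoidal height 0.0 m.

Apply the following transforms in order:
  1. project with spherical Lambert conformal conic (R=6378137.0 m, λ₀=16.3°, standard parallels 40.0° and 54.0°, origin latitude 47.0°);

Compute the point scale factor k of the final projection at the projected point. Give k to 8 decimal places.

1.04033299

start: φ=28.844394°, λ=17.215401°, h=0.000 m
→ into lcc (λ₀=16.3°): φ=28.84439400°, λ−λ₀=0.91540100°
scale k = 1.04033299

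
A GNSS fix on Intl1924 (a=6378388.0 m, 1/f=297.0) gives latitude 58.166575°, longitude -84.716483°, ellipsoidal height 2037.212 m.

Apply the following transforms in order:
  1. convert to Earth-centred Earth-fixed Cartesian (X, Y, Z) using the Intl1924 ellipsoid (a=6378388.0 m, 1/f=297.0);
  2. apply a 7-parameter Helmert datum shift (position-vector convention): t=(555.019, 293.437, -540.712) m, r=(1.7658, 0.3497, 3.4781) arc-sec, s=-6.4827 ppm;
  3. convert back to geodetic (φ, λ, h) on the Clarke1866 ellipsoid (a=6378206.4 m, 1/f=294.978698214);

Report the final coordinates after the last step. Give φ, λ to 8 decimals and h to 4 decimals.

φ=58.16653891°, λ=-84.70558849°, h=1696.5514 m

start: φ=58.166575°, λ=-84.716483°, h=2037.212 m
→ ECEF (a=6378388.000, f=1/297.0): X=310651.0812, Y=-3359223.7136, Z=5397391.2161
→ Helmert 7p (PV): X=311269.8808, Y=-3358949.4674, Z=5396786.2302
→ geod (Bowring, a=6378206.400): φ=58.16653891°, λ=-84.70558849°, h=1696.5514 m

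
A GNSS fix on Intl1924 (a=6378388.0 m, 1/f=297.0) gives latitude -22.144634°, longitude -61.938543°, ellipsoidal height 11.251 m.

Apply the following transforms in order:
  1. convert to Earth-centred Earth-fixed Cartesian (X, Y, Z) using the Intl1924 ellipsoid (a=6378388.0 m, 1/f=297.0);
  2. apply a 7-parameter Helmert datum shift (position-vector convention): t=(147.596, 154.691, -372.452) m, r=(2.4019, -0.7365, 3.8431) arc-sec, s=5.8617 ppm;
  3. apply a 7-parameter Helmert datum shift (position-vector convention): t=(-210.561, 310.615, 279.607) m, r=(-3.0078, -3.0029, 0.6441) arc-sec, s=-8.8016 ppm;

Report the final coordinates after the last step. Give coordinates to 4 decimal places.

start: φ=-22.144634°, λ=-61.938543°, h=11.251 m
→ ECEF (a=6378388.000, f=1/297.0): X=2780512.1855, Y=-5215878.3117, Z=-2389289.6457
→ Helmert 7p (PV): X=2780781.7935, Y=-5215674.5653, Z=-2389726.9126
→ Helmert 7p (PV): X=2780597.8344, Y=-5215344.2078, Z=-2389309.7331

X=2780597.8344 m, Y=-5215344.2078 m, Z=-2389309.7331 m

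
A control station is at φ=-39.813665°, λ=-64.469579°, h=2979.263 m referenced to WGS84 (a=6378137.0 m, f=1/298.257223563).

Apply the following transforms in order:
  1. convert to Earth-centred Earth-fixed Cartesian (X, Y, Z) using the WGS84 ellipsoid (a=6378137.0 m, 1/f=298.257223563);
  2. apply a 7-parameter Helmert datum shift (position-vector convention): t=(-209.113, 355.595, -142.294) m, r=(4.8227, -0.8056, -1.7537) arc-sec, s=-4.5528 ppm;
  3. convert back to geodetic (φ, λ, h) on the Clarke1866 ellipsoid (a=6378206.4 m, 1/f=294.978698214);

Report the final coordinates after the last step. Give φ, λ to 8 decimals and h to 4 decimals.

start: φ=-39.813665°, λ=-64.469579°, h=2979.263 m
→ ECEF (a=6378137.000, f=1/298.257223563): X=2115416.1780, Y=-4429008.9105, Z=-4064022.6494
→ Helmert 7p (PV): X=2115175.6505, Y=-4428556.1158, Z=-4064241.7333
→ geod (Bowring, a=6378206.400): φ=-39.82023841°, λ=-64.46983457°, h=2754.0544 m

φ=-39.82023841°, λ=-64.46983457°, h=2754.0544 m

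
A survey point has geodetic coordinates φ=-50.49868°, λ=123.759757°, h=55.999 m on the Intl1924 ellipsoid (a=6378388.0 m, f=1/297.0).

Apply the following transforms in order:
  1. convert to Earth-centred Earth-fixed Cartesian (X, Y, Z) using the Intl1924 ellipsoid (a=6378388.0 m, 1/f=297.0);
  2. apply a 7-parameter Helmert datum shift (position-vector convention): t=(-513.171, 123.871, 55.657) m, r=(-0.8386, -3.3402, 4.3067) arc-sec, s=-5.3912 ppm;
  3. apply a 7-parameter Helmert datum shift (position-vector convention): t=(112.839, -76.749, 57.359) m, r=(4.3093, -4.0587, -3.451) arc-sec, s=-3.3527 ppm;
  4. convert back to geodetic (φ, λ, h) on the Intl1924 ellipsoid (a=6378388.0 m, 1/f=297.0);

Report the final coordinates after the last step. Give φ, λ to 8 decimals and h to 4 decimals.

φ=-50.49656078°, λ=123.76161183°, h=79.7069 m

start: φ=-50.498680°, λ=123.759757°, h=55.999 m
→ ECEF (a=6378388.000, f=1/297.0): X=-2259216.8691, Y=3379910.8564, Z=-4898397.0399
→ Helmert 7p (PV): X=-2259709.1076, Y=3379949.4196, Z=-4898365.3011
→ Helmert 7p (PV): X=-2259435.7575, Y=3380001.4822, Z=-4898265.3699
→ geod (Bowring, a=6378388.000): φ=-50.49656078°, λ=123.76161183°, h=79.7069 m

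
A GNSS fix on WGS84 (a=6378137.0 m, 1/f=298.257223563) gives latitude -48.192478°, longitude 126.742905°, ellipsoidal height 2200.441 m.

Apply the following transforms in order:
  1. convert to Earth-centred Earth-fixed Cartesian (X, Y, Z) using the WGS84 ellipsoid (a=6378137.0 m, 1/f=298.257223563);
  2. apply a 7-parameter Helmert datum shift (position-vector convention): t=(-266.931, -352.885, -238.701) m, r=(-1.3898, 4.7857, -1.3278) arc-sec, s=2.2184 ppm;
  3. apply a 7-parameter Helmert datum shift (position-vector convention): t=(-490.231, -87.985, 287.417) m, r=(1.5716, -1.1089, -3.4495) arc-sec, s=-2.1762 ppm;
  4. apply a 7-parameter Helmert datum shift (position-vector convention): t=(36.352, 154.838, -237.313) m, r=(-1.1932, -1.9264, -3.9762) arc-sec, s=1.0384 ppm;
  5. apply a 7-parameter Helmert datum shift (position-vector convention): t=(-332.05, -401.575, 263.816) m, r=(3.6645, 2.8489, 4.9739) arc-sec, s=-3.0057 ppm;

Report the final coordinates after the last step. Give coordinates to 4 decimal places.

start: φ=-48.192478°, λ=126.742905°, h=2200.441 m
→ ECEF (a=6378137.000, f=1/298.257223563): X=-2549191.3742, Y=3414663.1811, Z=-4732810.5388
→ Helmert 7p (PV): X=-2549551.7885, Y=3414302.3918, Z=-4733023.6011
→ Helmert 7p (PV): X=-2549953.9266, Y=3414285.6767, Z=-4732713.5761
→ Helmert 7p (PV): X=-2549810.2036, Y=3414465.8382, Z=-4732999.3697
→ Helmert 7p (PV): X=-2550282.2977, Y=3414076.6002, Z=-4732625.4490

X=-2550282.2977 m, Y=3414076.6002 m, Z=-4732625.4490 m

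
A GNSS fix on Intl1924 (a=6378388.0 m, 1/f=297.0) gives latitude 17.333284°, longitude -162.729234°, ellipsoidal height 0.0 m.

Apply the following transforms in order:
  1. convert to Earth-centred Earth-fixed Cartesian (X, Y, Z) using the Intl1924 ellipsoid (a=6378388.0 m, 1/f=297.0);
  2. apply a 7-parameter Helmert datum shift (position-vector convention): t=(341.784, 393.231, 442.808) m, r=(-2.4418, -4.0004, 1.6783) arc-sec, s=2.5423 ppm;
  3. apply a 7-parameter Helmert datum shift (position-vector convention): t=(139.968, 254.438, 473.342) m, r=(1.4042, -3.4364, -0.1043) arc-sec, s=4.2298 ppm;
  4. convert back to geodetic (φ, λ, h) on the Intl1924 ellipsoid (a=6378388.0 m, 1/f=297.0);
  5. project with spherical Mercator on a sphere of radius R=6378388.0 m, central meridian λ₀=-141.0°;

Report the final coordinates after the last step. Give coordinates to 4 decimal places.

start: φ=17.333284°, λ=-162.729234°, h=0.000 m
→ ECEF (a=6378388.000, f=1/297.0): X=-5815941.1487, Y=-1808209.1237, Z=1888097.9464
→ Helmert 7p (PV): X=-5815636.0566, Y=-1807845.4602, Z=1888454.1630
→ Helmert 7p (PV): X=-5815553.0637, Y=-1807608.5845, Z=1888826.2956
→ geod (Bowring, a=6378388.000): φ=17.34104402°, λ=-162.73354525°, h=-306.8827 m
→ merc (R=6378388.0, λ₀=-141.0°): E=-2419462.3996, N=1960638.1240

E=-2419462.3996 m, N=1960638.1240 m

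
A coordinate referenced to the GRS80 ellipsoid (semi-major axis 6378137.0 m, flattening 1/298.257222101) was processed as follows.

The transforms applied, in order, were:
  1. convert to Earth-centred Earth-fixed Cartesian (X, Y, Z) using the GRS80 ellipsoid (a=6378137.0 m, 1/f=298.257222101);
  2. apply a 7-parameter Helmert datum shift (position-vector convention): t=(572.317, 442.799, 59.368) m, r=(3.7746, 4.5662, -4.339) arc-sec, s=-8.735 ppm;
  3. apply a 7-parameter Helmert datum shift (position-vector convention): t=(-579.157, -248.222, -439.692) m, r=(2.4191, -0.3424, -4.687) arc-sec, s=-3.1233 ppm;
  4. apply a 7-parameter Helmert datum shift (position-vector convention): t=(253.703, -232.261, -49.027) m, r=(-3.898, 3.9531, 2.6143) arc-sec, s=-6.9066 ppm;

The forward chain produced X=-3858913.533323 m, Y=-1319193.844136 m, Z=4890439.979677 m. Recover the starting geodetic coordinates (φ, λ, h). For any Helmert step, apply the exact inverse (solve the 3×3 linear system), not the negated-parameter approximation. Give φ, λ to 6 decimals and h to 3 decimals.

φ=50.363135°, λ=-161.128131°, h=2815.501 m

start: X=-3858913.5333, Y=-1319193.8441, Z=4890439.9797 m
→ Helmert⁻¹: X=-3859304.3339, Y=-1319014.1975, Z=4890423.8926
→ Helmert⁻¹: X=-3858699.1426, Y=-1318800.4153, Z=4890900.7327
→ Helmert⁻¹: X=-3859385.6897, Y=-1319246.4233, Z=4890822.7911
→ geod (Bowring, a=6378137.000): φ=50.36313500°, λ=-161.12813100°, h=2815.5010 m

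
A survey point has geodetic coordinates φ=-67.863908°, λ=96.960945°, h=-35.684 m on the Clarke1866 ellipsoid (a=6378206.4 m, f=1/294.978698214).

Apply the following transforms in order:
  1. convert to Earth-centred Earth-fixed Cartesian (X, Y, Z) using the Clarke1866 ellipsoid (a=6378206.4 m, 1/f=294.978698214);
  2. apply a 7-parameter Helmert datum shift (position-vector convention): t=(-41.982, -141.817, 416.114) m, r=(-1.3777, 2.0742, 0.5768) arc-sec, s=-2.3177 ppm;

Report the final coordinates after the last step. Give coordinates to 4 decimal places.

start: φ=-67.863908°, λ=96.960945°, h=-35.684 m
→ ECEF (a=6378206.400, f=1/294.978698214): X=-292117.4616, Y=2392587.3717, Z=-5885169.6512
→ Helmert 7p (PV): X=-292224.6384, Y=2392399.8839, Z=-5884752.9404

X=-292224.6384 m, Y=2392399.8839 m, Z=-5884752.9404 m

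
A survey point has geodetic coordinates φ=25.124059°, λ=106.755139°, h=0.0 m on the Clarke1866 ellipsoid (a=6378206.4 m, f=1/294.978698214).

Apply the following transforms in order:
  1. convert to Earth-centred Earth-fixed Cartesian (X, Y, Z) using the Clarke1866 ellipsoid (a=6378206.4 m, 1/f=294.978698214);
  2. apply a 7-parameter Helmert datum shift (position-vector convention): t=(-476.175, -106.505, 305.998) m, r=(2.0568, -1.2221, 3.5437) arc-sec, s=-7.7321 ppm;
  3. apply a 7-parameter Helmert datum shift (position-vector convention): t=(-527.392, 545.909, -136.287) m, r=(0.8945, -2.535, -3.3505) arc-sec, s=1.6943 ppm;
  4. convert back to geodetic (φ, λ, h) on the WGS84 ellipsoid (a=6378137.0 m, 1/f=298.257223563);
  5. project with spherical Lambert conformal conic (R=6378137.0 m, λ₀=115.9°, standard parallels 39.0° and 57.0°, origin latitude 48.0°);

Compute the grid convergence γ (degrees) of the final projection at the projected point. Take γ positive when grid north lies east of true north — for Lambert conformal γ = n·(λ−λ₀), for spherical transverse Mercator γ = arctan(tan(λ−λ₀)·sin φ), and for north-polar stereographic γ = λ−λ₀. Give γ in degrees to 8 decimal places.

-6.81776444

start: φ=25.124059°, λ=106.755139°, h=0.000 m
→ ECEF (a=6378206.400, f=1/294.978698214): X=-1665779.1594, Y=5532979.8588, Z=2691369.1458
→ Helmert 7p (PV): X=-1666353.4582, Y=5532775.1167, Z=2691699.6369
→ Helmert 7p (PV): X=-1666826.8818, Y=5533345.7946, Z=2691571.4246
→ geod (Bowring, a=6378137.000): φ=25.12156395°, λ=106.76403980°, h=703.2958 m
→ into lcc (λ₀=115.9°): φ=25.12156395°, λ−λ₀=-9.13596020°
convergence γ = -6.81776444°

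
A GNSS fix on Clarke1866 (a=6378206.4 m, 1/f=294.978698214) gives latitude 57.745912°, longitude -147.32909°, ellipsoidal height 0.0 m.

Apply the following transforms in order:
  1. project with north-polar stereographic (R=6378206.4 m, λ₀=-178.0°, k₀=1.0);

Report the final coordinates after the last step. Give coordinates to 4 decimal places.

start: φ=57.745912°, λ=-147.329090°, h=0.000 m
→ stereo (R=6378206.4, λ₀=-178.0°): E=1881513.2745, N=-3172497.5589

E=1881513.2745 m, N=-3172497.5589 m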